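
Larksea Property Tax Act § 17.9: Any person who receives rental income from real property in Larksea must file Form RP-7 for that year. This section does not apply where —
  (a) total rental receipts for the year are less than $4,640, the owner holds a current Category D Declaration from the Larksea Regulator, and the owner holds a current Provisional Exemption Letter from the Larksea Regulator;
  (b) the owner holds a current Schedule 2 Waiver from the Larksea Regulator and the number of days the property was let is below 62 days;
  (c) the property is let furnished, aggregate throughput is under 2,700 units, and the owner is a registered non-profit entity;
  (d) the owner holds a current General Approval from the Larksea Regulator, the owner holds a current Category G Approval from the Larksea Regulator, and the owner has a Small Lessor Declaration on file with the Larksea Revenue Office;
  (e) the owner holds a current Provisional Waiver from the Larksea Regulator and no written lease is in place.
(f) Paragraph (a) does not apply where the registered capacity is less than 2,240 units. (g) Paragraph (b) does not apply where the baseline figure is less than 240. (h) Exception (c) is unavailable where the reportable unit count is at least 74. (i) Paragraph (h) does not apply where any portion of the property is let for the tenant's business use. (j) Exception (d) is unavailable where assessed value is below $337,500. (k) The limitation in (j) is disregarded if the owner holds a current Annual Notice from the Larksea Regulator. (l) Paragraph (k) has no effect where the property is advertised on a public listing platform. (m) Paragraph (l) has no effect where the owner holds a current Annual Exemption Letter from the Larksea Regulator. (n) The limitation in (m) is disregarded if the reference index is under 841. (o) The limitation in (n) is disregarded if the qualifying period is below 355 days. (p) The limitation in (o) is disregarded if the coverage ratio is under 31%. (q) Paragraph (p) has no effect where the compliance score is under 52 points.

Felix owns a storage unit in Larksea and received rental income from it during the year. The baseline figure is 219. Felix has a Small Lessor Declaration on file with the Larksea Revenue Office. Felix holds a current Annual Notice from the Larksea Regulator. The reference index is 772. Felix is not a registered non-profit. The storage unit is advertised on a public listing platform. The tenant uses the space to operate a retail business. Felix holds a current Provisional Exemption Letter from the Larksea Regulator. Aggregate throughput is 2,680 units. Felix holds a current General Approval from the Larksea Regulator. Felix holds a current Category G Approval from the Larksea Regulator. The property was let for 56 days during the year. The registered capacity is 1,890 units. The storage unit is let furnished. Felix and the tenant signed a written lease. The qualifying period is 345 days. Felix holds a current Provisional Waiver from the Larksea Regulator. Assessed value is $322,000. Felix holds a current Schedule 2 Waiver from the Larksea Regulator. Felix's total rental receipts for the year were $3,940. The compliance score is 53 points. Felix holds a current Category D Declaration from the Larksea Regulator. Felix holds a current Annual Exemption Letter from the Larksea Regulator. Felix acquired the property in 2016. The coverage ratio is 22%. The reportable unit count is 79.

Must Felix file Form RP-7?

Yes — Felix must file Form RP-7.

Exception (a) is satisfied on its face — total rental receipts for the year are $3,940, less than the $4,640 limit; a current Category D Declaration is held; a current Provisional Exemption Letter is held. Turning to paragraph (f): (f) is triggered — the registered capacity is 1,890 units, less than the 2,240 units limit. So (a) is unavailable.
Exception (b) is satisfied on its face — a current Schedule 2 Waiver is held; the number of days the property was let is 56 days, below the 62 days limit. But applying paragraph (g): (g) applies — the baseline figure is 219, less than the 240 limit. (b) is therefore removed.
Exception (c) fails — Felix is not a registered non-profit.
Exception (d) is satisfied on its face — a current General Approval is held; a current Category G Approval is held; a Small Lessor Declaration is on file. However, paragraphs (j)–(q) must be considered: (j) operates against (d): assessed value is $322,000, below the $337,500 limit. (k) is engaged (a current Annual Notice is held), but is set aside by (l): (l) operates against (k): the property is publicly advertised. (m) would limit (l) — a current Annual Exemption Letter is held — but (n) sets (m) aside: (n) operates against (m): the reference index is 772, under the 841 limit. (o) would limit (n) — the qualifying period is 345 days, below the 355 days limit — but (p) sets (o) aside: (p) is triggered — the coverage ratio is 22%, under the 31% limit. (q), which would lift (p), is inapplicable — the compliance score is 53 points, not under 52 points. Exception (d) does not apply.
Exception (e) requires that no written lease is in place; but a written lease is in place, so (e) is unavailable.
Every exception is unavailable, so the rule governs.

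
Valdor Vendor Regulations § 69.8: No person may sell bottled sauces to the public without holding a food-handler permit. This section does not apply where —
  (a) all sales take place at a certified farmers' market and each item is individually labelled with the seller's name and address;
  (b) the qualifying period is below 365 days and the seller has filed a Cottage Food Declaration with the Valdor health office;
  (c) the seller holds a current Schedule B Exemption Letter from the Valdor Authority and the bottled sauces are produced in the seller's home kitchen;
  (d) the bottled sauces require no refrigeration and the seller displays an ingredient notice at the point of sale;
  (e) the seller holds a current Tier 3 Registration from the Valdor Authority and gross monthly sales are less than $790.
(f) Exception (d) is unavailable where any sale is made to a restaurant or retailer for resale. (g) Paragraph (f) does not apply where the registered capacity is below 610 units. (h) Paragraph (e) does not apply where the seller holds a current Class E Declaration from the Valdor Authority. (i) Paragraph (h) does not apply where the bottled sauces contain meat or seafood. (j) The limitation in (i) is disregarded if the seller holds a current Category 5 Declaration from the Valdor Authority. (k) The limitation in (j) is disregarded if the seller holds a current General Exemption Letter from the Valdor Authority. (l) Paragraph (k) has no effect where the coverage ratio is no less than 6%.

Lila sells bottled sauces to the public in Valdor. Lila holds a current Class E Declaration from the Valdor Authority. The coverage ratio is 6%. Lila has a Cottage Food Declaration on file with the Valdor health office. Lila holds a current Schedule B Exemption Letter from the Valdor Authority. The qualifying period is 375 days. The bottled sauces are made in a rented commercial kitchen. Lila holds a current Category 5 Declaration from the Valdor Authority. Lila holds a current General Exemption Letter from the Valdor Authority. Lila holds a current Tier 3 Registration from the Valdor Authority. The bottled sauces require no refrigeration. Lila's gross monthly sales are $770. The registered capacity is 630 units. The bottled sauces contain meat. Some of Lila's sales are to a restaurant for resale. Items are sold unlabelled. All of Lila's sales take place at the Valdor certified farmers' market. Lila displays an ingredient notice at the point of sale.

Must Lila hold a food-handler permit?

Yes — Lila must hold a food-handler permit.

Exception (a) does not apply: items are sold unlabelled.
Exception (b) requires that the qualifying period is below 365 days; but the qualifying period is 375 days, not below 365 days, so (b) is unavailable.
Exception (c) does not apply: the bottled sauces are made in a commercial kitchen, not a home kitchen.
Exception (d): the bottled sauces are shelf-stable; an ingredient notice is displayed — every condition holds. However, paragraphs (f)–(g) must be considered: (f) operates against (d): some sales are to a restaurant for resale. (g) is not triggered (the registered capacity is 630 units, not below 610 units), so (f) stands. (d) is therefore removed.
Exception (e): a current Tier 3 Registration is held; gross monthly sales are $770, less than the $790 limit — every condition holds. Turning to paragraphs (h)–(l): (h) is engaged — a current Class E Declaration is held. (i) would limit (h) — the bottled sauces contain meat — but (j) sets (i) aside: (j) operates against (i): a current Category 5 Declaration is held. (k) would limit (j) — a current General Exemption Letter is held — but (l) sets (k) aside: (l) is engaged — the coverage ratio is 6%, meeting the 6% threshold. So (e) is unavailable.
No exception is made out. Lila falls within the general rule.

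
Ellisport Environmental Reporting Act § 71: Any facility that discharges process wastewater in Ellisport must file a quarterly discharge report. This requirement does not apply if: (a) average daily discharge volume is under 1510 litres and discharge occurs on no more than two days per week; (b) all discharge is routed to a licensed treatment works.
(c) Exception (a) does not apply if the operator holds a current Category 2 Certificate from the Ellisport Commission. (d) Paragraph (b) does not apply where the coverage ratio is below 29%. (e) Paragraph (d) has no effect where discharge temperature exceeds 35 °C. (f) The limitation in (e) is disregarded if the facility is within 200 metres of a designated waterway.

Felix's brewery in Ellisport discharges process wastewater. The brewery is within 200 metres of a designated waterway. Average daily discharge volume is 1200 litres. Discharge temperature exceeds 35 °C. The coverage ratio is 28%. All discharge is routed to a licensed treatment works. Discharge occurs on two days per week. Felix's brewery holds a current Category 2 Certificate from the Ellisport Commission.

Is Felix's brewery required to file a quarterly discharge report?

Yes — Felix's brewery must file a quarterly discharge report.

Exception (a) is satisfied on its face — average daily discharge volume is 1200 litres, under the 1510 litres limit; discharge occurs on no more than two days per week. However, paragraph (c) must be considered: (c) operates against (a): a current Category 2 Certificate is held. Exception (a) does not apply.
Exception (b)'s conditions are all satisfied: discharge is routed to a licensed treatment works. Turning to paragraphs (d)–(f): (d) is engaged — the coverage ratio is 28%, below the 29% limit. (e) would limit (d) — discharge temperature exceeds 35 °C — but (f) sets (e) aside: (f) operates against (e): the brewery is within 200 m of a designated waterway. Exception (b) does not apply.
Every exception is unavailable, so the rule governs.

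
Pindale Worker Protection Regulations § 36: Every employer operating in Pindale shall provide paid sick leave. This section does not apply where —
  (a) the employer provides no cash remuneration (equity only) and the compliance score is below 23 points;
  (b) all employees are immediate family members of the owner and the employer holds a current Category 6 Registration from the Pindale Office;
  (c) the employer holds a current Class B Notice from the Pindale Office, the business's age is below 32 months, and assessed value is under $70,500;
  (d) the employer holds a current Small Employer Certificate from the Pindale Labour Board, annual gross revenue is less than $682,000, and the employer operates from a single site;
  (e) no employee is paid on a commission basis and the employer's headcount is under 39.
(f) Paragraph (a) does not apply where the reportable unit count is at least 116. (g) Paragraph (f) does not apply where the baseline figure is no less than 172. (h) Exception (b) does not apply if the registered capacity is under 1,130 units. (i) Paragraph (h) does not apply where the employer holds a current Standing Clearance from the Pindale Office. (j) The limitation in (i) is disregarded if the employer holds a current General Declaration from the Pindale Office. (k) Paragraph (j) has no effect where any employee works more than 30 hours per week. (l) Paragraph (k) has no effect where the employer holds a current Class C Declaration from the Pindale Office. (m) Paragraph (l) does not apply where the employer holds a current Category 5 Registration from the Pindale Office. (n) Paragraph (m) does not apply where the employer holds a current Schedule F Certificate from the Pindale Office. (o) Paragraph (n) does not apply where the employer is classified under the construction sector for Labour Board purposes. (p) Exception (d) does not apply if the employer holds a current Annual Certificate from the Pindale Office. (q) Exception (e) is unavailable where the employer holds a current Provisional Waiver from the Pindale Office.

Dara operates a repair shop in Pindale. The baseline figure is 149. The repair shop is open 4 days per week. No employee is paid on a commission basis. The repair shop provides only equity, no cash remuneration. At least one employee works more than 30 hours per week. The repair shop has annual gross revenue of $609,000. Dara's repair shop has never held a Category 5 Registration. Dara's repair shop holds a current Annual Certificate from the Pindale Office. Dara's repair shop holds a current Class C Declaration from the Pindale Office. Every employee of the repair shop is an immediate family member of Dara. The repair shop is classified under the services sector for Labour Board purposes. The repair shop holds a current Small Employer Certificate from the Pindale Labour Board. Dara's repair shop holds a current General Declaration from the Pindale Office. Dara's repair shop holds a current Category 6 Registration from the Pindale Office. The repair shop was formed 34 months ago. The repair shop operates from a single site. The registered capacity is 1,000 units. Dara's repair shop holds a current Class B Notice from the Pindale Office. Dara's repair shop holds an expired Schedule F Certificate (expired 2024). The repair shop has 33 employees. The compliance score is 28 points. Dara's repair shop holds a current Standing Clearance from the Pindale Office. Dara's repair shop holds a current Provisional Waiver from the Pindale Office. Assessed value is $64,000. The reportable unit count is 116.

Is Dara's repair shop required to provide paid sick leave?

Exception (a) fails — the compliance score is 28 points, not below 23 points.
Exception (b)'s conditions are all satisfied: every employee is an immediate family member; a current Category 6 Registration is held. However, paragraphs (h)–(o) must be considered: (h) operates against (b): the registered capacity is 1,000 units, under the 1,130 units limit. (i) would limit (h) — a current Standing Clearance is held — but (j) sets (i) aside: (j) operates — a current General Declaration is held. (k) would limit (j) — at least one employee exceeds 30 hours/week — but (l) sets (k) aside: (l) operates against (k): a current Class C Declaration is held. (m), which would lift (l), is inapplicable — the Category 5 Registration is not current. Exception (b) does not apply.
Exception (c) fails — the business's age is 34 months, not below 32 months.
Exception (d) is satisfied on its face — a current Small Employer Certificate is held; annual gross revenue is $609,000, less than the $682,000 limit; the employer operates from a single site. But: (p) operates — a current Annual Certificate is held. So (d) is unavailable.
Exception (e): no employee is paid on commission; the employer's headcount is 33, under the 39 limit — every condition holds. But applying paragraph (q): (q) is engaged — a current Provisional Waiver is held. Exception (e) does not apply.
No exception is made out. Dara's repair shop falls within the general rule.

Yes — Dara's repair shop must provide paid sick leave.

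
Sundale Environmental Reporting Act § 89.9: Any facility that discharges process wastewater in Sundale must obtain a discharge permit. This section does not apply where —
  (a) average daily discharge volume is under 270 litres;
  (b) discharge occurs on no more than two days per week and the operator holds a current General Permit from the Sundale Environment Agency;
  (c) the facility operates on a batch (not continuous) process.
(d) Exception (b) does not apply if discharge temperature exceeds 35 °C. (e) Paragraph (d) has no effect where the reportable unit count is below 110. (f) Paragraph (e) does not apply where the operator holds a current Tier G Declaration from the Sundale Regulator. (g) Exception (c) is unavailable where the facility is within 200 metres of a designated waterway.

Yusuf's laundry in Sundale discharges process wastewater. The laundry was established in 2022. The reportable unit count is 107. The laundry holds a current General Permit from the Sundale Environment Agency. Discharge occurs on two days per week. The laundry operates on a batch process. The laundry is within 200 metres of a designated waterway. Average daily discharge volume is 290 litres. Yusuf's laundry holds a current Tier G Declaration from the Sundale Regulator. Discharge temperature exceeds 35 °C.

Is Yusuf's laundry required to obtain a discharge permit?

Yes — Yusuf's laundry must obtain a discharge permit.

Exception (a) does not apply: average daily discharge volume is 290 litres, not under 270 litres.
All of (b)'s requirements are met (discharge occurs on no more than two days per week; a current General Permit is held). Turning to paragraphs (d)–(f): (d) operates against (b): discharge temperature exceeds 35 °C. (e) would limit (d) — the reportable unit count is 107, below the 110 limit — but (f) sets (e) aside: (f) operates — a current Tier G Declaration is held. Exception (b) does not apply.
Exception (c) is satisfied on its face — the facility operates on a batch process. Turning to paragraph (g): (g) operates against (c): the laundry is within 200 m of a designated waterway. (c) is therefore removed.
None of the exceptions is available; § 89.9 applies in full.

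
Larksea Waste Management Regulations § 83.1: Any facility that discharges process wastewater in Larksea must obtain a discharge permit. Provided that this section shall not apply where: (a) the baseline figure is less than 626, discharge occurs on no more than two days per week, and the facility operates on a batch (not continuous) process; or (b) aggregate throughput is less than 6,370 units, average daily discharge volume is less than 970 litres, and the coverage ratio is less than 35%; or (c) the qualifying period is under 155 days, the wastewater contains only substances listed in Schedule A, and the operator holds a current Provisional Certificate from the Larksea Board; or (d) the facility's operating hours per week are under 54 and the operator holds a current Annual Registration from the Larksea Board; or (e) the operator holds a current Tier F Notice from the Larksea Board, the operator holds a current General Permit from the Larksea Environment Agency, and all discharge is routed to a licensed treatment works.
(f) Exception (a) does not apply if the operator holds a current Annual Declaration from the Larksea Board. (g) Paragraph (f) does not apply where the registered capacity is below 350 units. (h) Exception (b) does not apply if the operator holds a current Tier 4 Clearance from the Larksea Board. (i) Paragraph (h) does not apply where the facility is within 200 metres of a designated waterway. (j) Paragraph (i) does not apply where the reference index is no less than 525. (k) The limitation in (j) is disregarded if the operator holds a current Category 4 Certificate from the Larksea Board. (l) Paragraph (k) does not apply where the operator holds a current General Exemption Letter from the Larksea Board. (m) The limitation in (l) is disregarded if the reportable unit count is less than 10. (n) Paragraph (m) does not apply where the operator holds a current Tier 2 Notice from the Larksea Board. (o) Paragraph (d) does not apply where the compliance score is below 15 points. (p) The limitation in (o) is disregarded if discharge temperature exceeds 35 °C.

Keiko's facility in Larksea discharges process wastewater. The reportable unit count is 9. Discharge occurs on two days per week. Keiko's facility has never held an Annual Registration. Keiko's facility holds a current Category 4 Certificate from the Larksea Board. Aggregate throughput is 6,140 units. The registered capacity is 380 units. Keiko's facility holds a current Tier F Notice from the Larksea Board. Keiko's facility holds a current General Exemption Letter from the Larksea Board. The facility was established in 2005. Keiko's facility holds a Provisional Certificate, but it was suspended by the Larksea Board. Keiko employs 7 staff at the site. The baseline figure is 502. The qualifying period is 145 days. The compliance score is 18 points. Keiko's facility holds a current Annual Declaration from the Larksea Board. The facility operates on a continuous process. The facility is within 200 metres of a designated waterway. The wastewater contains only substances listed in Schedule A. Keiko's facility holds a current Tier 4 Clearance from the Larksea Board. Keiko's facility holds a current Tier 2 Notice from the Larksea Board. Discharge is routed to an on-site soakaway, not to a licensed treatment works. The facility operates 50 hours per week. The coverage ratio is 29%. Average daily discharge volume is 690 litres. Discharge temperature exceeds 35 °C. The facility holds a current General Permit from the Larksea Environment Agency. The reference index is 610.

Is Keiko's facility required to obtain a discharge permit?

Exception (a) does not apply: the facility operates on a continuous process.
Exception (b): aggregate throughput is 6,140 units, less than the 6,370 units limit; average daily discharge volume is 690 litres, less than the 970 litres limit; the coverage ratio is 29%, less than the 35% limit — every condition holds. But: (h) operates against (b): a current Tier 4 Clearance is held. (i) operates (the facility is within 200 m of a designated waterway), but is set aside by (j): (j) operates — the reference index is 610, meeting the 525 threshold. (k) applies (a current Category 4 Certificate is held), but is displaced by (l): (l) applies — a current General Exemption Letter is held. (m) would limit (l) — the reportable unit count is 9, less than the 10 limit — but (n) sets (m) aside: (n) operates against (m): a current Tier 2 Notice is held. Exception (b) does not apply.
Exception (c) does not apply: no current Provisional Certificate is held.
Exception (d) fails — no current Annual Registration is held.
Exception (e) requires that all discharge is routed to a licensed treatment works; but discharge is not routed to a licensed treatment works, so (e) is unavailable.
No exception displaces § 83.1.

Yes — Keiko's facility must obtain a discharge permit.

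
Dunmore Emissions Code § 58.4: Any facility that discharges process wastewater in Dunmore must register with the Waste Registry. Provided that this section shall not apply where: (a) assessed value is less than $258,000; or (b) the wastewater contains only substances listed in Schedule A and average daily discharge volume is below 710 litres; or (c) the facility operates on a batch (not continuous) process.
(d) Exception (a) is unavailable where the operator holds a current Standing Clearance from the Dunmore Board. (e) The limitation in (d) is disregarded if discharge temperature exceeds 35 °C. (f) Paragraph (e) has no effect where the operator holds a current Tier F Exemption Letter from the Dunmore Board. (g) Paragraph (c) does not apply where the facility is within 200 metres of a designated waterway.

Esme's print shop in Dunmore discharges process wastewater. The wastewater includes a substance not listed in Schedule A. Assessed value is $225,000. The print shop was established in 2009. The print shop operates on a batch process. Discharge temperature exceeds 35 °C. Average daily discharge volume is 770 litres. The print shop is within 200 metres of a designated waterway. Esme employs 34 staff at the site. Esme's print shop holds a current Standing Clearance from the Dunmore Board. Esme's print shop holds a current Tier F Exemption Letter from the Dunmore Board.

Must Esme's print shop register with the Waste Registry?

Yes — Esme's print shop must register with the Waste Registry.

Exception (a): assessed value is $225,000, less than the $258,000 limit — every condition holds. But applying paragraphs (d)–(f): (d) applies — a current Standing Clearance is held. (e) is triggered (discharge temperature exceeds 35 °C), but is overridden by (f): (f) applies — a current Tier F Exemption Letter is held. (a) is therefore removed.
Exception (b) requires that the wastewater contains only substances listed in Schedule A; but the wastewater includes a non-Schedule-A substance, so (b) is unavailable.
Exception (c)'s conditions are all satisfied: the facility operates on a batch process. However, paragraph (g) must be considered: (g) applies — the print shop is within 200 m of a designated waterway. (c) is therefore removed.
No exception displaces § 58.4.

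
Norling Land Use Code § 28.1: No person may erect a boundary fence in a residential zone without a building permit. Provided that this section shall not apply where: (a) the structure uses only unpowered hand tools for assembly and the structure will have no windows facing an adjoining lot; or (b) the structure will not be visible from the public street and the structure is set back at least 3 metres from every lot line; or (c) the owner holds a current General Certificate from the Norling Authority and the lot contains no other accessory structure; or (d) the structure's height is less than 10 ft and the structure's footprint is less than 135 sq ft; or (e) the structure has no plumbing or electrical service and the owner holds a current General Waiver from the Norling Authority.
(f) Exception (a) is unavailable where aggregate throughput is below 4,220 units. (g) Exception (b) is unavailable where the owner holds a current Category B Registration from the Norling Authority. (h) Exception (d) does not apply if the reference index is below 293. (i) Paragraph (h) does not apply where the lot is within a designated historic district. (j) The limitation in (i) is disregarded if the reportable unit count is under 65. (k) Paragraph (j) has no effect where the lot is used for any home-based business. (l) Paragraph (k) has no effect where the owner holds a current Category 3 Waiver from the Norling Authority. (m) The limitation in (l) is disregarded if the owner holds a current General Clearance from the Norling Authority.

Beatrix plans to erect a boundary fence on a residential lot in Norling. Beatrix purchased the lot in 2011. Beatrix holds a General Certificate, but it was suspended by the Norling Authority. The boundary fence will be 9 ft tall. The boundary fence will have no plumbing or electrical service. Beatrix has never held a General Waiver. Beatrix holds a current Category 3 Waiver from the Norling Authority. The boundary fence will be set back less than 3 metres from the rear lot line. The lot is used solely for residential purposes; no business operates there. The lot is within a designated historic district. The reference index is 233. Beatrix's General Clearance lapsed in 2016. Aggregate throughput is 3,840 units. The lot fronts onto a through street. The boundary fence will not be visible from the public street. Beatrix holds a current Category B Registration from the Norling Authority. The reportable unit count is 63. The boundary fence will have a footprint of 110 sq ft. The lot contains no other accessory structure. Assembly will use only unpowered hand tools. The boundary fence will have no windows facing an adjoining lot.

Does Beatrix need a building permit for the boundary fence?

Exception (a): assembly uses only hand tools; no windows face an adjoining lot — every condition holds. But applying paragraph (f): (f) operates — aggregate throughput is 3,840 units, below the 4,220 units limit. So (a) is unavailable.
Exception (b) requires that the structure is set back at least 3 metres from every lot line; but the rear setback is under 3 m, so (b) is unavailable.
Exception (c) requires that the owner holds a current General Certificate from the Norling Authority; but the General Certificate is not current, so (c) is unavailable.
Exception (d)'s conditions are all satisfied: the structure's height is 9 ft, less than the 10 ft limit; the structure's footprint is 110 sq ft, less than the 135 sq ft limit. However, paragraphs (h)–(m) must be considered: (h) is engaged — the reference index is 233, below the 293 limit. (i) applies (the lot is in a historic district), but is displaced by (j): (j) operates against (i): the reportable unit count is 63, under the 65 limit. (k) is not engaged (the lot is solely residential), so (j) stands. (d) is therefore removed.
Exception (e) fails — there is no General Waiver in force.
None of the exceptions is available; § 28.1 applies in full.

Yes — Beatrix must obtain a building permit.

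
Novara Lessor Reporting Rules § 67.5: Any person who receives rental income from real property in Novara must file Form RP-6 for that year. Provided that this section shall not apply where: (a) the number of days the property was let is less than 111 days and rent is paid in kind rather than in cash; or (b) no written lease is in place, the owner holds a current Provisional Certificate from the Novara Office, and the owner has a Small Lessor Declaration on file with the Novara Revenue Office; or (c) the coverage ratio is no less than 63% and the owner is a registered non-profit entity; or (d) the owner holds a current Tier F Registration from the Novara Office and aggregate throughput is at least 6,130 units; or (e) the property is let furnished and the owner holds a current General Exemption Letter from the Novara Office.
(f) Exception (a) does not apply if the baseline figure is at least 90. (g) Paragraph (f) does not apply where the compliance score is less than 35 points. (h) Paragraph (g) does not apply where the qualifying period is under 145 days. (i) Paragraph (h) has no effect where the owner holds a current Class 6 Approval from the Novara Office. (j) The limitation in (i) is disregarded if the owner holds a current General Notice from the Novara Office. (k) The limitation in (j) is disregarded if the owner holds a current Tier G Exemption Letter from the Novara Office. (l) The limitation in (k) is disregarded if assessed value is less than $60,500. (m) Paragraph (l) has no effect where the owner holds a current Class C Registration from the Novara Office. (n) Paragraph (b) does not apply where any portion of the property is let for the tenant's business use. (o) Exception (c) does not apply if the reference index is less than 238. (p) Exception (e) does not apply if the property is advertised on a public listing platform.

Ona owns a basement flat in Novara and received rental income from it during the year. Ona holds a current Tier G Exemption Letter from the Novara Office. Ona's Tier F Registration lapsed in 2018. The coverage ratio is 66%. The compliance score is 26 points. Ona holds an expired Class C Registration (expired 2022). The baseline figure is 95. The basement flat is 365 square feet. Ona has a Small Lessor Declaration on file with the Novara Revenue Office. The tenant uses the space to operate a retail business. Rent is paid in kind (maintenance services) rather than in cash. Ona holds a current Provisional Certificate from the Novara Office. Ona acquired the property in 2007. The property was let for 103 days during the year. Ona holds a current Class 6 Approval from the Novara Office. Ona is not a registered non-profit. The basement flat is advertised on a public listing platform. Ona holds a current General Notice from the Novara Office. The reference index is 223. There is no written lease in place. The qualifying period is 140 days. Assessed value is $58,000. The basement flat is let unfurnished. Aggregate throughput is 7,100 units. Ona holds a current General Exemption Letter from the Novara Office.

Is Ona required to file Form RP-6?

Exception (a): the number of days the property was let is 103 days, less than the 111 days limit; rent is paid in kind — every condition holds. But: (f) is engaged — the baseline figure is 95, meeting the 90 threshold. (g) would limit (f) — the compliance score is 26 points, less than the 35 points limit — but (h) sets (g) aside: (h) operates against (g): the qualifying period is 140 days, under the 145 days limit. (i) would limit (h) — a current Class 6 Approval is held — but (j) sets (i) aside: (j) applies — a current General Notice is held. (k) would limit (j) — a current Tier G Exemption Letter is held — but (l) sets (k) aside: (l) operates against (k): assessed value is $58,000, less than the $60,500 limit. (m) does not operate here (the Class C Registration is not current), so (l) stands. (a) is therefore removed.
Exception (b)'s conditions are all satisfied: there is no written lease; a current Provisional Certificate is held; a Small Lessor Declaration is on file. But: (n) is triggered — the space is let for business use. So (b) is unavailable.
Exception (c) does not apply: Ona is not a registered non-profit.
Exception (d) fails — no current Tier F Registration is held.
Exception (e) fails — the property is let unfurnished.
None of the exceptions is available; § 67.5 applies in full.

Yes — Ona must file Form RP-6.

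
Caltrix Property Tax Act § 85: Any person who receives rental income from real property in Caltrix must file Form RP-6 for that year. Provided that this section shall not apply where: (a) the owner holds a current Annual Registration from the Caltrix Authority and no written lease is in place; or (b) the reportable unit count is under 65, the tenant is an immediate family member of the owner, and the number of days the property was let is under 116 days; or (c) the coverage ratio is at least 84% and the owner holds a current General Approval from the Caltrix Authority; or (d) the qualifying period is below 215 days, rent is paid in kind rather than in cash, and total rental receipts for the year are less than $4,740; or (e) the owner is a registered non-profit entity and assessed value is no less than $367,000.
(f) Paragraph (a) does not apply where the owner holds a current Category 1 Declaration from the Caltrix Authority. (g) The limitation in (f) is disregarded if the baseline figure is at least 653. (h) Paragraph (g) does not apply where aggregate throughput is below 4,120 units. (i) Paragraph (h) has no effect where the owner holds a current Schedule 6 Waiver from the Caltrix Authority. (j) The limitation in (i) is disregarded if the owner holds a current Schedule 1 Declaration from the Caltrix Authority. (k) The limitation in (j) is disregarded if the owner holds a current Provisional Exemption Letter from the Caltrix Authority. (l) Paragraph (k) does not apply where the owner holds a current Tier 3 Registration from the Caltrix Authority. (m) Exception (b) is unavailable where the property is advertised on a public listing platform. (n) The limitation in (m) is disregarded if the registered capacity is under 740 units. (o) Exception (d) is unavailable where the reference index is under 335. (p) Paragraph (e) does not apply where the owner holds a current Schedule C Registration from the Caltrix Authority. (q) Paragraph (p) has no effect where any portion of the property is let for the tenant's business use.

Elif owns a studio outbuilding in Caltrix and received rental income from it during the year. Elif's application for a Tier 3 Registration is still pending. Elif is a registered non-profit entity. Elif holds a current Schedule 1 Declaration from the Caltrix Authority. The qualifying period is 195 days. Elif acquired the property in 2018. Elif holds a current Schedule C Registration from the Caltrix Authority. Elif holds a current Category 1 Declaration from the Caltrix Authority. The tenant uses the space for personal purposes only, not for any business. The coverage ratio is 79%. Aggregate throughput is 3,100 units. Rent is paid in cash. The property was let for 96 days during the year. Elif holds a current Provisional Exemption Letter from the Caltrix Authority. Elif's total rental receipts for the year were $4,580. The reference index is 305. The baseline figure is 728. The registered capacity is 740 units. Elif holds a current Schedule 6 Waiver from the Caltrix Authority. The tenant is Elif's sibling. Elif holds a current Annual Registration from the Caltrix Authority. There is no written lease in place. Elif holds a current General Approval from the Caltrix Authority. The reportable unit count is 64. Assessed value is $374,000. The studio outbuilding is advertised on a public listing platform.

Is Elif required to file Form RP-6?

Exception (a) is satisfied on its face — a current Annual Registration is held; there is no written lease. As to paragraphs (f)–(l): (f) would limit (a) — a current Category 1 Declaration is held — but (g) sets (f) aside: (g) operates against (f): the baseline figure is 728, meeting the 653 threshold. (h) would limit (g) — aggregate throughput is 3,100 units, below the 4,120 units limit — but (i) sets (h) aside: (i) operates against (h): a current Schedule 6 Waiver is held. (j) is engaged (a current Schedule 1 Declaration is held), but yields to (k): (k) operates against (j): a current Provisional Exemption Letter is held. (l) does not operate here (no current Tier 3 Registration is held), so (k) stands. (a) remains available.
Exception (b): the reportable unit count is 64, under the 65 limit; the tenant is an immediate family member; the number of days the property was let is 96 days, under the 116 days limit — every condition holds. But applying paragraphs (m)–(n): (m) is triggered — the property is publicly advertised. (n) is not engaged (the registered capacity is 740 units, not under 740 units), so (m) stands. Exception (b) does not apply.
Exception (c) requires that the coverage ratio is at least 84%; but the coverage ratio is 79%, short of 84%, so (c) is unavailable.
Exception (d) fails — rent is paid in cash.
All of (e)'s requirements are met (Elif is a registered non-profit; assessed value is $374,000, meeting the $367,000 threshold). Turning to paragraphs (p)–(q): (p) operates against (e): a current Schedule C Registration is held. (q), which would lift (p), does not operate here — the space is used for personal purposes only. So (e) is unavailable.

No — exception (a) applies; Elif is not required to file Form RP-6.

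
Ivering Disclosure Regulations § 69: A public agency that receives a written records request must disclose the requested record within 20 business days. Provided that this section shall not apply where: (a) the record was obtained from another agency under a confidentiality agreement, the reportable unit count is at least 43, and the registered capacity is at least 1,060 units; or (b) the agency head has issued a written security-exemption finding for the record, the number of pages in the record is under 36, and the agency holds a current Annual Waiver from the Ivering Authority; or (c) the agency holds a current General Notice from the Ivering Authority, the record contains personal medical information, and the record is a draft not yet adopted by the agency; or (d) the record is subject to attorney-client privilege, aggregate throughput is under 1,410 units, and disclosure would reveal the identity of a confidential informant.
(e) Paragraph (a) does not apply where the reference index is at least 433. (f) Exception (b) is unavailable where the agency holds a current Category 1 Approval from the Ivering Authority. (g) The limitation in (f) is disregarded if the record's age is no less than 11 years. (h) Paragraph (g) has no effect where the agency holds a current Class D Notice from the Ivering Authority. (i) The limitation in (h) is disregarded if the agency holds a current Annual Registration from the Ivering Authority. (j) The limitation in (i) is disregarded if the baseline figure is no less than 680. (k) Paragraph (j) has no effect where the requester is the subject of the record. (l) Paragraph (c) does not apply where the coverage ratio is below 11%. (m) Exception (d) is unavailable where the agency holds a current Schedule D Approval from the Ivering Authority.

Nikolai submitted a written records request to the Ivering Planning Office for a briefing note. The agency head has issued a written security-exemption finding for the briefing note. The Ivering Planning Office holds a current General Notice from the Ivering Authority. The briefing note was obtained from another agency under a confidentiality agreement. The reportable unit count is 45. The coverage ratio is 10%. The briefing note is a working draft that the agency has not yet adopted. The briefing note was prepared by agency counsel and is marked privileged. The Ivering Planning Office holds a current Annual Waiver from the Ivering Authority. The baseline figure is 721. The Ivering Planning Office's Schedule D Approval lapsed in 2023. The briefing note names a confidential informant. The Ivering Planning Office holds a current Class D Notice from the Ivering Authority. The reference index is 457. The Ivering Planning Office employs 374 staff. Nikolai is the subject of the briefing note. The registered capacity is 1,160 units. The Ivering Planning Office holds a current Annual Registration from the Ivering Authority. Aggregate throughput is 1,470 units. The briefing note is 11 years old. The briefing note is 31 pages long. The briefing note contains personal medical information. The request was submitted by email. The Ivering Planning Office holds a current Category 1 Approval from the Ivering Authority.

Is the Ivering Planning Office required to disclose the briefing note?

No — exception (b) applies; the Ivering Planning Office is not required to disclose the briefing note.

Exception (a)'s conditions are all satisfied: the briefing note was obtained under a confidentiality agreement; the reportable unit count is 45, meeting the 43 threshold; the registered capacity is 1,160 units, meeting the 1,060 units threshold. But applying paragraph (e): (e) operates against (a): the reference index is 457, meeting the 433 threshold. So (a) is unavailable.
Exception (b)'s conditions are all satisfied: a written security-exemption finding has been issued; the number of pages in the record is 31, under the 36 limit; a current Annual Waiver is held. Applying paragraphs (f)–(k): (f) is triggered (a current Category 1 Approval is held), but is set aside by (g): (g) operates against (f): the record's age is 11 years, meeting the 11 years threshold. (h) would limit (g) — a current Class D Notice is held — but (i) sets (h) aside: (i) operates against (h): a current Annual Registration is held. (j) operates (the baseline figure is 721, meeting the 680 threshold), but is displaced by (k): (k) operates against (j): Nikolai is the subject of the briefing note. So (b) applies.
Exception (c) is satisfied on its face — a current General Notice is held; the briefing note contains personal medical information; the briefing note is an unadopted draft. But: (l) is triggered — the coverage ratio is 10%, below the 11% limit. So (c) is unavailable.
Exception (d) requires that aggregate throughput is under 1,410 units; but aggregate throughput is 1,470 units, not under 1,410 units, so (d) is unavailable.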